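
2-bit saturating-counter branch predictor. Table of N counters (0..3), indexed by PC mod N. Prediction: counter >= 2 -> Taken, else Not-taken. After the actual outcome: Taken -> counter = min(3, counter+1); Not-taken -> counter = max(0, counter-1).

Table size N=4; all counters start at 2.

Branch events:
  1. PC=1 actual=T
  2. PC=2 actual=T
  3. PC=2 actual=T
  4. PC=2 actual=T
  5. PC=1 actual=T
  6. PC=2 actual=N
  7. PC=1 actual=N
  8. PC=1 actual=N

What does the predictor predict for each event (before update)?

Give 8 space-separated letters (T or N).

Answer: T T T T T T T T

Derivation:
Ev 1: PC=1 idx=1 pred=T actual=T -> ctr[1]=3
Ev 2: PC=2 idx=2 pred=T actual=T -> ctr[2]=3
Ev 3: PC=2 idx=2 pred=T actual=T -> ctr[2]=3
Ev 4: PC=2 idx=2 pred=T actual=T -> ctr[2]=3
Ev 5: PC=1 idx=1 pred=T actual=T -> ctr[1]=3
Ev 6: PC=2 idx=2 pred=T actual=N -> ctr[2]=2
Ev 7: PC=1 idx=1 pred=T actual=N -> ctr[1]=2
Ev 8: PC=1 idx=1 pred=T actual=N -> ctr[1]=1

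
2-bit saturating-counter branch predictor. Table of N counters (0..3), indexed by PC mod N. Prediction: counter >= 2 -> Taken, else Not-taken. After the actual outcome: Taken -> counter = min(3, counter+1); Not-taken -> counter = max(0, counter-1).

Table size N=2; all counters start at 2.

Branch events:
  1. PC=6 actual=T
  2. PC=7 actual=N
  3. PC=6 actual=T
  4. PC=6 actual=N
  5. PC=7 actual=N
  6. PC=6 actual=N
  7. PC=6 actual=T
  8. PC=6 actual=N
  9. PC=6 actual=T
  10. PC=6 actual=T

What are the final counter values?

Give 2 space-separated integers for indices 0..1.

Ev 1: PC=6 idx=0 pred=T actual=T -> ctr[0]=3
Ev 2: PC=7 idx=1 pred=T actual=N -> ctr[1]=1
Ev 3: PC=6 idx=0 pred=T actual=T -> ctr[0]=3
Ev 4: PC=6 idx=0 pred=T actual=N -> ctr[0]=2
Ev 5: PC=7 idx=1 pred=N actual=N -> ctr[1]=0
Ev 6: PC=6 idx=0 pred=T actual=N -> ctr[0]=1
Ev 7: PC=6 idx=0 pred=N actual=T -> ctr[0]=2
Ev 8: PC=6 idx=0 pred=T actual=N -> ctr[0]=1
Ev 9: PC=6 idx=0 pred=N actual=T -> ctr[0]=2
Ev 10: PC=6 idx=0 pred=T actual=T -> ctr[0]=3

Answer: 3 0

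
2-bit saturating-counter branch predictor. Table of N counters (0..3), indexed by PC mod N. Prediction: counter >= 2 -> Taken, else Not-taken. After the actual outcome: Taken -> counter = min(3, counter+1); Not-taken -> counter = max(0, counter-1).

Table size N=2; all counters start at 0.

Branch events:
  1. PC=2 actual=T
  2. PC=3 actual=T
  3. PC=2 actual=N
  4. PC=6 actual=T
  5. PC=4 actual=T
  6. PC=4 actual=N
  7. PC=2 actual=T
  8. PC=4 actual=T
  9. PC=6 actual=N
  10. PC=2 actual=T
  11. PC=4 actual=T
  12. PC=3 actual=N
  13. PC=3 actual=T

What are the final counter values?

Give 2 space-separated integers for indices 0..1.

Answer: 3 1

Derivation:
Ev 1: PC=2 idx=0 pred=N actual=T -> ctr[0]=1
Ev 2: PC=3 idx=1 pred=N actual=T -> ctr[1]=1
Ev 3: PC=2 idx=0 pred=N actual=N -> ctr[0]=0
Ev 4: PC=6 idx=0 pred=N actual=T -> ctr[0]=1
Ev 5: PC=4 idx=0 pred=N actual=T -> ctr[0]=2
Ev 6: PC=4 idx=0 pred=T actual=N -> ctr[0]=1
Ev 7: PC=2 idx=0 pred=N actual=T -> ctr[0]=2
Ev 8: PC=4 idx=0 pred=T actual=T -> ctr[0]=3
Ev 9: PC=6 idx=0 pred=T actual=N -> ctr[0]=2
Ev 10: PC=2 idx=0 pred=T actual=T -> ctr[0]=3
Ev 11: PC=4 idx=0 pred=T actual=T -> ctr[0]=3
Ev 12: PC=3 idx=1 pred=N actual=N -> ctr[1]=0
Ev 13: PC=3 idx=1 pred=N actual=T -> ctr[1]=1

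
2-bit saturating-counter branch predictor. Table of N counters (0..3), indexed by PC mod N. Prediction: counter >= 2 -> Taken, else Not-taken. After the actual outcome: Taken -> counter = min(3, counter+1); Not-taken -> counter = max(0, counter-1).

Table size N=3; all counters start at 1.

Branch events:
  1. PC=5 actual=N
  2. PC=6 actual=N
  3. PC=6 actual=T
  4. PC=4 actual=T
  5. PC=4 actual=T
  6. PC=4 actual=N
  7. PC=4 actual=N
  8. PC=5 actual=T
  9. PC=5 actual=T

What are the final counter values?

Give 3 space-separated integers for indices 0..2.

Ev 1: PC=5 idx=2 pred=N actual=N -> ctr[2]=0
Ev 2: PC=6 idx=0 pred=N actual=N -> ctr[0]=0
Ev 3: PC=6 idx=0 pred=N actual=T -> ctr[0]=1
Ev 4: PC=4 idx=1 pred=N actual=T -> ctr[1]=2
Ev 5: PC=4 idx=1 pred=T actual=T -> ctr[1]=3
Ev 6: PC=4 idx=1 pred=T actual=N -> ctr[1]=2
Ev 7: PC=4 idx=1 pred=T actual=N -> ctr[1]=1
Ev 8: PC=5 idx=2 pred=N actual=T -> ctr[2]=1
Ev 9: PC=5 idx=2 pred=N actual=T -> ctr[2]=2

Answer: 1 1 2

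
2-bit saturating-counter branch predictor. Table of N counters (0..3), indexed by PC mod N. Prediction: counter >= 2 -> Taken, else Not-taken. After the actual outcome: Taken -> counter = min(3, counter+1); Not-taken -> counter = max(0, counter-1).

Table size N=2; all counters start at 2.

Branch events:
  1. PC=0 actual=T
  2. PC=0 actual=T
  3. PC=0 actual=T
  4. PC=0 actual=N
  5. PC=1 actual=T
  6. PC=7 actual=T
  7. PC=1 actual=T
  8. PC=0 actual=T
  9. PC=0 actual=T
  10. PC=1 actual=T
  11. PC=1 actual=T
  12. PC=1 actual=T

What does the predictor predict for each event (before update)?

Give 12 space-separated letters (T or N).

Ev 1: PC=0 idx=0 pred=T actual=T -> ctr[0]=3
Ev 2: PC=0 idx=0 pred=T actual=T -> ctr[0]=3
Ev 3: PC=0 idx=0 pred=T actual=T -> ctr[0]=3
Ev 4: PC=0 idx=0 pred=T actual=N -> ctr[0]=2
Ev 5: PC=1 idx=1 pred=T actual=T -> ctr[1]=3
Ev 6: PC=7 idx=1 pred=T actual=T -> ctr[1]=3
Ev 7: PC=1 idx=1 pred=T actual=T -> ctr[1]=3
Ev 8: PC=0 idx=0 pred=T actual=T -> ctr[0]=3
Ev 9: PC=0 idx=0 pred=T actual=T -> ctr[0]=3
Ev 10: PC=1 idx=1 pred=T actual=T -> ctr[1]=3
Ev 11: PC=1 idx=1 pred=T actual=T -> ctr[1]=3
Ev 12: PC=1 idx=1 pred=T actual=T -> ctr[1]=3

Answer: T T T T T T T T T T T T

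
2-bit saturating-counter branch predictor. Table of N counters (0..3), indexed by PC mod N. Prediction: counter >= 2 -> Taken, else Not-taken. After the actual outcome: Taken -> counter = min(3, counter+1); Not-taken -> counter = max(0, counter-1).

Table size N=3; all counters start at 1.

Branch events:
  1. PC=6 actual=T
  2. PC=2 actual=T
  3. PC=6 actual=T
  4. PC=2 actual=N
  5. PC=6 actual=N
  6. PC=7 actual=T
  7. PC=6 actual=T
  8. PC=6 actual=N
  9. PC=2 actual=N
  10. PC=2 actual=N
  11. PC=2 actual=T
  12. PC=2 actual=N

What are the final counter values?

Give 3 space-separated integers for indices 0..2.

Answer: 2 2 0

Derivation:
Ev 1: PC=6 idx=0 pred=N actual=T -> ctr[0]=2
Ev 2: PC=2 idx=2 pred=N actual=T -> ctr[2]=2
Ev 3: PC=6 idx=0 pred=T actual=T -> ctr[0]=3
Ev 4: PC=2 idx=2 pred=T actual=N -> ctr[2]=1
Ev 5: PC=6 idx=0 pred=T actual=N -> ctr[0]=2
Ev 6: PC=7 idx=1 pred=N actual=T -> ctr[1]=2
Ev 7: PC=6 idx=0 pred=T actual=T -> ctr[0]=3
Ev 8: PC=6 idx=0 pred=T actual=N -> ctr[0]=2
Ev 9: PC=2 idx=2 pred=N actual=N -> ctr[2]=0
Ev 10: PC=2 idx=2 pred=N actual=N -> ctr[2]=0
Ev 11: PC=2 idx=2 pred=N actual=T -> ctr[2]=1
Ev 12: PC=2 idx=2 pred=N actual=N -> ctr[2]=0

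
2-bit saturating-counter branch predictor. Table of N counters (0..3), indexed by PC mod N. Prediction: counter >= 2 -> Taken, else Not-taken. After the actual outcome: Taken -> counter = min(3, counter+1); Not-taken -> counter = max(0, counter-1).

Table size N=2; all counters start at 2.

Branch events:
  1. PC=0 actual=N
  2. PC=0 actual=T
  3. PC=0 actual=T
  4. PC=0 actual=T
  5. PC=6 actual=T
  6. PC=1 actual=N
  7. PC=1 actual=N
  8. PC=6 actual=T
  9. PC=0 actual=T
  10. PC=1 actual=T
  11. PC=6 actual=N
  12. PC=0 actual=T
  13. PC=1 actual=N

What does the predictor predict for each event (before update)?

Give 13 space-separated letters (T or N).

Ev 1: PC=0 idx=0 pred=T actual=N -> ctr[0]=1
Ev 2: PC=0 idx=0 pred=N actual=T -> ctr[0]=2
Ev 3: PC=0 idx=0 pred=T actual=T -> ctr[0]=3
Ev 4: PC=0 idx=0 pred=T actual=T -> ctr[0]=3
Ev 5: PC=6 idx=0 pred=T actual=T -> ctr[0]=3
Ev 6: PC=1 idx=1 pred=T actual=N -> ctr[1]=1
Ev 7: PC=1 idx=1 pred=N actual=N -> ctr[1]=0
Ev 8: PC=6 idx=0 pred=T actual=T -> ctr[0]=3
Ev 9: PC=0 idx=0 pred=T actual=T -> ctr[0]=3
Ev 10: PC=1 idx=1 pred=N actual=T -> ctr[1]=1
Ev 11: PC=6 idx=0 pred=T actual=N -> ctr[0]=2
Ev 12: PC=0 idx=0 pred=T actual=T -> ctr[0]=3
Ev 13: PC=1 idx=1 pred=N actual=N -> ctr[1]=0

Answer: T N T T T T N T T N T T N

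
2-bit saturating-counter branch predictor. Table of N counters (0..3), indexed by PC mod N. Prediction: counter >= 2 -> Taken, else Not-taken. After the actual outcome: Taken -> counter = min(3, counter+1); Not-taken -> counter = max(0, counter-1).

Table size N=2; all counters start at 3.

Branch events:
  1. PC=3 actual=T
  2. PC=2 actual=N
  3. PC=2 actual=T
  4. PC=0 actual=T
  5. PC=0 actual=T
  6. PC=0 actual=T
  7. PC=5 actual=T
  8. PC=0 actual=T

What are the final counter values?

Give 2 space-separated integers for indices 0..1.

Answer: 3 3

Derivation:
Ev 1: PC=3 idx=1 pred=T actual=T -> ctr[1]=3
Ev 2: PC=2 idx=0 pred=T actual=N -> ctr[0]=2
Ev 3: PC=2 idx=0 pred=T actual=T -> ctr[0]=3
Ev 4: PC=0 idx=0 pred=T actual=T -> ctr[0]=3
Ev 5: PC=0 idx=0 pred=T actual=T -> ctr[0]=3
Ev 6: PC=0 idx=0 pred=T actual=T -> ctr[0]=3
Ev 7: PC=5 idx=1 pred=T actual=T -> ctr[1]=3
Ev 8: PC=0 idx=0 pred=T actual=T -> ctr[0]=3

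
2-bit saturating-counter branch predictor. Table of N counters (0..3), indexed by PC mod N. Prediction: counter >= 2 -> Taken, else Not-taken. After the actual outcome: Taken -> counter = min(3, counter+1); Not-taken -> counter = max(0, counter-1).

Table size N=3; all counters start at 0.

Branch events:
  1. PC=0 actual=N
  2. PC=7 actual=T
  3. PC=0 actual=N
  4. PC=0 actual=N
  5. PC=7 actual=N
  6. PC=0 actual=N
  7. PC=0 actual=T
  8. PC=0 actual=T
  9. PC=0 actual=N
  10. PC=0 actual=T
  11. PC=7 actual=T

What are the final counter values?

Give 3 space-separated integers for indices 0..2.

Answer: 2 1 0

Derivation:
Ev 1: PC=0 idx=0 pred=N actual=N -> ctr[0]=0
Ev 2: PC=7 idx=1 pred=N actual=T -> ctr[1]=1
Ev 3: PC=0 idx=0 pred=N actual=N -> ctr[0]=0
Ev 4: PC=0 idx=0 pred=N actual=N -> ctr[0]=0
Ev 5: PC=7 idx=1 pred=N actual=N -> ctr[1]=0
Ev 6: PC=0 idx=0 pred=N actual=N -> ctr[0]=0
Ev 7: PC=0 idx=0 pred=N actual=T -> ctr[0]=1
Ev 8: PC=0 idx=0 pred=N actual=T -> ctr[0]=2
Ev 9: PC=0 idx=0 pred=T actual=N -> ctr[0]=1
Ev 10: PC=0 idx=0 pred=N actual=T -> ctr[0]=2
Ev 11: PC=7 idx=1 pred=N actual=T -> ctr[1]=1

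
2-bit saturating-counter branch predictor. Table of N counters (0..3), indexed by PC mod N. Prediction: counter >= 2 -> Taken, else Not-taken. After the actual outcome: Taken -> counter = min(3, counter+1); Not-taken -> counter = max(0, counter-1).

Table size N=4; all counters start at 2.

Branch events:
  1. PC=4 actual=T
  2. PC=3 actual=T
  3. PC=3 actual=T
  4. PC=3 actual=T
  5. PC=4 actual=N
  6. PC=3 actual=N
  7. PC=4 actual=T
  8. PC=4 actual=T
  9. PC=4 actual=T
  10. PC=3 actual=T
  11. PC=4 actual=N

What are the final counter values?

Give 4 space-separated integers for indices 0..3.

Ev 1: PC=4 idx=0 pred=T actual=T -> ctr[0]=3
Ev 2: PC=3 idx=3 pred=T actual=T -> ctr[3]=3
Ev 3: PC=3 idx=3 pred=T actual=T -> ctr[3]=3
Ev 4: PC=3 idx=3 pred=T actual=T -> ctr[3]=3
Ev 5: PC=4 idx=0 pred=T actual=N -> ctr[0]=2
Ev 6: PC=3 idx=3 pred=T actual=N -> ctr[3]=2
Ev 7: PC=4 idx=0 pred=T actual=T -> ctr[0]=3
Ev 8: PC=4 idx=0 pred=T actual=T -> ctr[0]=3
Ev 9: PC=4 idx=0 pred=T actual=T -> ctr[0]=3
Ev 10: PC=3 idx=3 pred=T actual=T -> ctr[3]=3
Ev 11: PC=4 idx=0 pred=T actual=N -> ctr[0]=2

Answer: 2 2 2 3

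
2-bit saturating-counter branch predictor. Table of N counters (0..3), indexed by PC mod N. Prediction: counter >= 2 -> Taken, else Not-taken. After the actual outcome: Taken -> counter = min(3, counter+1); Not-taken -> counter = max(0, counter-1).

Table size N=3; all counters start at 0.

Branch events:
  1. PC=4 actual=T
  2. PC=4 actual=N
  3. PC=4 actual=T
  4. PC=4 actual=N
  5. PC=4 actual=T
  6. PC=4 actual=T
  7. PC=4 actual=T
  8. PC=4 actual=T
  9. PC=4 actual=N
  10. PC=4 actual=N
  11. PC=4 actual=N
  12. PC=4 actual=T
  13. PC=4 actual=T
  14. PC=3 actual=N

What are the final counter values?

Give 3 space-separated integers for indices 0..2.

Ev 1: PC=4 idx=1 pred=N actual=T -> ctr[1]=1
Ev 2: PC=4 idx=1 pred=N actual=N -> ctr[1]=0
Ev 3: PC=4 idx=1 pred=N actual=T -> ctr[1]=1
Ev 4: PC=4 idx=1 pred=N actual=N -> ctr[1]=0
Ev 5: PC=4 idx=1 pred=N actual=T -> ctr[1]=1
Ev 6: PC=4 idx=1 pred=N actual=T -> ctr[1]=2
Ev 7: PC=4 idx=1 pred=T actual=T -> ctr[1]=3
Ev 8: PC=4 idx=1 pred=T actual=T -> ctr[1]=3
Ev 9: PC=4 idx=1 pred=T actual=N -> ctr[1]=2
Ev 10: PC=4 idx=1 pred=T actual=N -> ctr[1]=1
Ev 11: PC=4 idx=1 pred=N actual=N -> ctr[1]=0
Ev 12: PC=4 idx=1 pred=N actual=T -> ctr[1]=1
Ev 13: PC=4 idx=1 pred=N actual=T -> ctr[1]=2
Ev 14: PC=3 idx=0 pred=N actual=N -> ctr[0]=0

Answer: 0 2 0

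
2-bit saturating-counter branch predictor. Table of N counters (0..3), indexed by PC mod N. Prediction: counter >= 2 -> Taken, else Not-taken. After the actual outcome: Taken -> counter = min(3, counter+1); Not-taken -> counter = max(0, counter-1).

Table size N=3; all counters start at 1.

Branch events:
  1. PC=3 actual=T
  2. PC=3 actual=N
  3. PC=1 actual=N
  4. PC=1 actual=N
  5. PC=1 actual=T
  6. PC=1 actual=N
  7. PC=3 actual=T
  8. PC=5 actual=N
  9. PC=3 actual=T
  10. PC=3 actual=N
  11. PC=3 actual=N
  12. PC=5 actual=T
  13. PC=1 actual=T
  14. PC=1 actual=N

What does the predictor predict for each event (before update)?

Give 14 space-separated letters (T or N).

Answer: N T N N N N N N T T T N N N

Derivation:
Ev 1: PC=3 idx=0 pred=N actual=T -> ctr[0]=2
Ev 2: PC=3 idx=0 pred=T actual=N -> ctr[0]=1
Ev 3: PC=1 idx=1 pred=N actual=N -> ctr[1]=0
Ev 4: PC=1 idx=1 pred=N actual=N -> ctr[1]=0
Ev 5: PC=1 idx=1 pred=N actual=T -> ctr[1]=1
Ev 6: PC=1 idx=1 pred=N actual=N -> ctr[1]=0
Ev 7: PC=3 idx=0 pred=N actual=T -> ctr[0]=2
Ev 8: PC=5 idx=2 pred=N actual=N -> ctr[2]=0
Ev 9: PC=3 idx=0 pred=T actual=T -> ctr[0]=3
Ev 10: PC=3 idx=0 pred=T actual=N -> ctr[0]=2
Ev 11: PC=3 idx=0 pred=T actual=N -> ctr[0]=1
Ev 12: PC=5 idx=2 pred=N actual=T -> ctr[2]=1
Ev 13: PC=1 idx=1 pred=N actual=T -> ctr[1]=1
Ev 14: PC=1 idx=1 pred=N actual=N -> ctr[1]=0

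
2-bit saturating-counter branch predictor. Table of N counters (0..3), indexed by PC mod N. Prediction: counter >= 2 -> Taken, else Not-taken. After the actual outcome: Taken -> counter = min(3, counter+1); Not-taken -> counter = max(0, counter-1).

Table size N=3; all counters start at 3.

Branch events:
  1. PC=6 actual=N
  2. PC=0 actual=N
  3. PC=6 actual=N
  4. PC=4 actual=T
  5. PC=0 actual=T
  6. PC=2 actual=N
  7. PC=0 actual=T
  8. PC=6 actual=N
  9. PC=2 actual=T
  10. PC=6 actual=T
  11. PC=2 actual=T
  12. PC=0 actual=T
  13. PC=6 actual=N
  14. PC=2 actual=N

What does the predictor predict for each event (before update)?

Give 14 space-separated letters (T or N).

Ev 1: PC=6 idx=0 pred=T actual=N -> ctr[0]=2
Ev 2: PC=0 idx=0 pred=T actual=N -> ctr[0]=1
Ev 3: PC=6 idx=0 pred=N actual=N -> ctr[0]=0
Ev 4: PC=4 idx=1 pred=T actual=T -> ctr[1]=3
Ev 5: PC=0 idx=0 pred=N actual=T -> ctr[0]=1
Ev 6: PC=2 idx=2 pred=T actual=N -> ctr[2]=2
Ev 7: PC=0 idx=0 pred=N actual=T -> ctr[0]=2
Ev 8: PC=6 idx=0 pred=T actual=N -> ctr[0]=1
Ev 9: PC=2 idx=2 pred=T actual=T -> ctr[2]=3
Ev 10: PC=6 idx=0 pred=N actual=T -> ctr[0]=2
Ev 11: PC=2 idx=2 pred=T actual=T -> ctr[2]=3
Ev 12: PC=0 idx=0 pred=T actual=T -> ctr[0]=3
Ev 13: PC=6 idx=0 pred=T actual=N -> ctr[0]=2
Ev 14: PC=2 idx=2 pred=T actual=N -> ctr[2]=2

Answer: T T N T N T N T T N T T T T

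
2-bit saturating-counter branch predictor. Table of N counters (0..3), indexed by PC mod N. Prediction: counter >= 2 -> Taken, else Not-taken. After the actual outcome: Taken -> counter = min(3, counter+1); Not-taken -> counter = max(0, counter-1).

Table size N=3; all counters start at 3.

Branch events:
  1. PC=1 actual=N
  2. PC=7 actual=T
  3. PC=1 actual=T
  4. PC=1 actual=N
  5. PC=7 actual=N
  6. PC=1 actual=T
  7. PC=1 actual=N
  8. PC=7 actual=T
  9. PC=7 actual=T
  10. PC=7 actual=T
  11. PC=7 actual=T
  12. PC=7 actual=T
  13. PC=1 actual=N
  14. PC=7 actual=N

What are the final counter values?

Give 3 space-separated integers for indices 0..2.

Ev 1: PC=1 idx=1 pred=T actual=N -> ctr[1]=2
Ev 2: PC=7 idx=1 pred=T actual=T -> ctr[1]=3
Ev 3: PC=1 idx=1 pred=T actual=T -> ctr[1]=3
Ev 4: PC=1 idx=1 pred=T actual=N -> ctr[1]=2
Ev 5: PC=7 idx=1 pred=T actual=N -> ctr[1]=1
Ev 6: PC=1 idx=1 pred=N actual=T -> ctr[1]=2
Ev 7: PC=1 idx=1 pred=T actual=N -> ctr[1]=1
Ev 8: PC=7 idx=1 pred=N actual=T -> ctr[1]=2
Ev 9: PC=7 idx=1 pred=T actual=T -> ctr[1]=3
Ev 10: PC=7 idx=1 pred=T actual=T -> ctr[1]=3
Ev 11: PC=7 idx=1 pred=T actual=T -> ctr[1]=3
Ev 12: PC=7 idx=1 pred=T actual=T -> ctr[1]=3
Ev 13: PC=1 idx=1 pred=T actual=N -> ctr[1]=2
Ev 14: PC=7 idx=1 pred=T actual=N -> ctr[1]=1

Answer: 3 1 3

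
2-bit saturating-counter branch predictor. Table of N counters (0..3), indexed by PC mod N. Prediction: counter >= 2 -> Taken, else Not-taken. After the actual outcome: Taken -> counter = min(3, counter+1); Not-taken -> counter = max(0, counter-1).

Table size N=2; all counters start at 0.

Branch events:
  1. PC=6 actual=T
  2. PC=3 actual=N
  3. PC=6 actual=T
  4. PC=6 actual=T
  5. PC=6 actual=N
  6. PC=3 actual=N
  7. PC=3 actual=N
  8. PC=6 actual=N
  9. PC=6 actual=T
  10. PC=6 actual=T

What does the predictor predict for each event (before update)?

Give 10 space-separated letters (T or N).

Answer: N N N T T N N T N T

Derivation:
Ev 1: PC=6 idx=0 pred=N actual=T -> ctr[0]=1
Ev 2: PC=3 idx=1 pred=N actual=N -> ctr[1]=0
Ev 3: PC=6 idx=0 pred=N actual=T -> ctr[0]=2
Ev 4: PC=6 idx=0 pred=T actual=T -> ctr[0]=3
Ev 5: PC=6 idx=0 pred=T actual=N -> ctr[0]=2
Ev 6: PC=3 idx=1 pred=N actual=N -> ctr[1]=0
Ev 7: PC=3 idx=1 pred=N actual=N -> ctr[1]=0
Ev 8: PC=6 idx=0 pred=T actual=N -> ctr[0]=1
Ev 9: PC=6 idx=0 pred=N actual=T -> ctr[0]=2
Ev 10: PC=6 idx=0 pred=T actual=T -> ctr[0]=3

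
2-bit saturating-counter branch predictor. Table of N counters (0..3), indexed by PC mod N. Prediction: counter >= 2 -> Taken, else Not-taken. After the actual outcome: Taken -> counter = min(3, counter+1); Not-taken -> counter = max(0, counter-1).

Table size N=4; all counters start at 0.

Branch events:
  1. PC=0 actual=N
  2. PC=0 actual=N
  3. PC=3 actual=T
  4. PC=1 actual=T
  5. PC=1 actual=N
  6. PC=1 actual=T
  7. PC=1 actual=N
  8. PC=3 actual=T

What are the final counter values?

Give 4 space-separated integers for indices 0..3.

Ev 1: PC=0 idx=0 pred=N actual=N -> ctr[0]=0
Ev 2: PC=0 idx=0 pred=N actual=N -> ctr[0]=0
Ev 3: PC=3 idx=3 pred=N actual=T -> ctr[3]=1
Ev 4: PC=1 idx=1 pred=N actual=T -> ctr[1]=1
Ev 5: PC=1 idx=1 pred=N actual=N -> ctr[1]=0
Ev 6: PC=1 idx=1 pred=N actual=T -> ctr[1]=1
Ev 7: PC=1 idx=1 pred=N actual=N -> ctr[1]=0
Ev 8: PC=3 idx=3 pred=N actual=T -> ctr[3]=2

Answer: 0 0 0 2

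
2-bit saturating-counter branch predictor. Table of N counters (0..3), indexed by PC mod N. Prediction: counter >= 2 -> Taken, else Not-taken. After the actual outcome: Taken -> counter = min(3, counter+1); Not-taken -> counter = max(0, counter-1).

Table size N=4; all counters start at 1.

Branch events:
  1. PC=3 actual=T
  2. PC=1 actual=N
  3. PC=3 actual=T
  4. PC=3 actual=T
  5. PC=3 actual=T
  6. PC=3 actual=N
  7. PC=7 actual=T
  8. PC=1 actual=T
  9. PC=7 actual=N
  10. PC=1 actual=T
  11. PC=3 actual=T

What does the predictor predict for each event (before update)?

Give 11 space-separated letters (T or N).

Ev 1: PC=3 idx=3 pred=N actual=T -> ctr[3]=2
Ev 2: PC=1 idx=1 pred=N actual=N -> ctr[1]=0
Ev 3: PC=3 idx=3 pred=T actual=T -> ctr[3]=3
Ev 4: PC=3 idx=3 pred=T actual=T -> ctr[3]=3
Ev 5: PC=3 idx=3 pred=T actual=T -> ctr[3]=3
Ev 6: PC=3 idx=3 pred=T actual=N -> ctr[3]=2
Ev 7: PC=7 idx=3 pred=T actual=T -> ctr[3]=3
Ev 8: PC=1 idx=1 pred=N actual=T -> ctr[1]=1
Ev 9: PC=7 idx=3 pred=T actual=N -> ctr[3]=2
Ev 10: PC=1 idx=1 pred=N actual=T -> ctr[1]=2
Ev 11: PC=3 idx=3 pred=T actual=T -> ctr[3]=3

Answer: N N T T T T T N T N T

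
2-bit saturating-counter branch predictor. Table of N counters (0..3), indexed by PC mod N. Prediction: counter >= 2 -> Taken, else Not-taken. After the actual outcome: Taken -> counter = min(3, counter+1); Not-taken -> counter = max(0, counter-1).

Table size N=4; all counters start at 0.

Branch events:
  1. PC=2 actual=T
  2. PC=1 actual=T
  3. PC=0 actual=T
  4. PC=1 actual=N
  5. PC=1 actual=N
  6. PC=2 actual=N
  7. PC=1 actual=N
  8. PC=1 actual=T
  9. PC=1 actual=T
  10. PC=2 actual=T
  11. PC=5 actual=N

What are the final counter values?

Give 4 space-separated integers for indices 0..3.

Ev 1: PC=2 idx=2 pred=N actual=T -> ctr[2]=1
Ev 2: PC=1 idx=1 pred=N actual=T -> ctr[1]=1
Ev 3: PC=0 idx=0 pred=N actual=T -> ctr[0]=1
Ev 4: PC=1 idx=1 pred=N actual=N -> ctr[1]=0
Ev 5: PC=1 idx=1 pred=N actual=N -> ctr[1]=0
Ev 6: PC=2 idx=2 pred=N actual=N -> ctr[2]=0
Ev 7: PC=1 idx=1 pred=N actual=N -> ctr[1]=0
Ev 8: PC=1 idx=1 pred=N actual=T -> ctr[1]=1
Ev 9: PC=1 idx=1 pred=N actual=T -> ctr[1]=2
Ev 10: PC=2 idx=2 pred=N actual=T -> ctr[2]=1
Ev 11: PC=5 idx=1 pred=T actual=N -> ctr[1]=1

Answer: 1 1 1 0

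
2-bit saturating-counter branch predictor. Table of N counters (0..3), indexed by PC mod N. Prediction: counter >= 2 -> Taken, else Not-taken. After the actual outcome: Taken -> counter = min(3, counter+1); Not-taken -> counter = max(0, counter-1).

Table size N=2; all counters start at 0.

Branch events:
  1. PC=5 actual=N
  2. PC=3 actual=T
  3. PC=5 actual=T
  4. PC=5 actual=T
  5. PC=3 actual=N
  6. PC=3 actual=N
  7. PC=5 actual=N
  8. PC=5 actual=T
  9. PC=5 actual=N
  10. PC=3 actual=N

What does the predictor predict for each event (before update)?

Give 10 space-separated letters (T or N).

Ev 1: PC=5 idx=1 pred=N actual=N -> ctr[1]=0
Ev 2: PC=3 idx=1 pred=N actual=T -> ctr[1]=1
Ev 3: PC=5 idx=1 pred=N actual=T -> ctr[1]=2
Ev 4: PC=5 idx=1 pred=T actual=T -> ctr[1]=3
Ev 5: PC=3 idx=1 pred=T actual=N -> ctr[1]=2
Ev 6: PC=3 idx=1 pred=T actual=N -> ctr[1]=1
Ev 7: PC=5 idx=1 pred=N actual=N -> ctr[1]=0
Ev 8: PC=5 idx=1 pred=N actual=T -> ctr[1]=1
Ev 9: PC=5 idx=1 pred=N actual=N -> ctr[1]=0
Ev 10: PC=3 idx=1 pred=N actual=N -> ctr[1]=0

Answer: N N N T T T N N N N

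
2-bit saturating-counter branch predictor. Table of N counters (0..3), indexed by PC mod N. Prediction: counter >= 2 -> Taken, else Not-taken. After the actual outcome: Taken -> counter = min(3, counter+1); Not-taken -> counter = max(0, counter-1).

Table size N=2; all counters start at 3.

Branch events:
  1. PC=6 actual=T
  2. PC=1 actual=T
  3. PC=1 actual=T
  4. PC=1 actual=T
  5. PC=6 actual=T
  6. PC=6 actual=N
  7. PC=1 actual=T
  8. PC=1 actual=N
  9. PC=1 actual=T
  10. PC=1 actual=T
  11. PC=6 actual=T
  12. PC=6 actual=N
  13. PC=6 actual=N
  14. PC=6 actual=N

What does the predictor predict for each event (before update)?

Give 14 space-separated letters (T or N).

Ev 1: PC=6 idx=0 pred=T actual=T -> ctr[0]=3
Ev 2: PC=1 idx=1 pred=T actual=T -> ctr[1]=3
Ev 3: PC=1 idx=1 pred=T actual=T -> ctr[1]=3
Ev 4: PC=1 idx=1 pred=T actual=T -> ctr[1]=3
Ev 5: PC=6 idx=0 pred=T actual=T -> ctr[0]=3
Ev 6: PC=6 idx=0 pred=T actual=N -> ctr[0]=2
Ev 7: PC=1 idx=1 pred=T actual=T -> ctr[1]=3
Ev 8: PC=1 idx=1 pred=T actual=N -> ctr[1]=2
Ev 9: PC=1 idx=1 pred=T actual=T -> ctr[1]=3
Ev 10: PC=1 idx=1 pred=T actual=T -> ctr[1]=3
Ev 11: PC=6 idx=0 pred=T actual=T -> ctr[0]=3
Ev 12: PC=6 idx=0 pred=T actual=N -> ctr[0]=2
Ev 13: PC=6 idx=0 pred=T actual=N -> ctr[0]=1
Ev 14: PC=6 idx=0 pred=N actual=N -> ctr[0]=0

Answer: T T T T T T T T T T T T T N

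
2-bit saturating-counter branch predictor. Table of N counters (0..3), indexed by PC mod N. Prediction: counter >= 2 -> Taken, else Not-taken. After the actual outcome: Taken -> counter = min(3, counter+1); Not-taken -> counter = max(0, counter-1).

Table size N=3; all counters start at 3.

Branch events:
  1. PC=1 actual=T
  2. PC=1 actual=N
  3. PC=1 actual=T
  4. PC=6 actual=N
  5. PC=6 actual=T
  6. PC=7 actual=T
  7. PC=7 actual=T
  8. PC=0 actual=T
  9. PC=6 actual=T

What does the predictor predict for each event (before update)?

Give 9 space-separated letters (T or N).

Answer: T T T T T T T T T

Derivation:
Ev 1: PC=1 idx=1 pred=T actual=T -> ctr[1]=3
Ev 2: PC=1 idx=1 pred=T actual=N -> ctr[1]=2
Ev 3: PC=1 idx=1 pred=T actual=T -> ctr[1]=3
Ev 4: PC=6 idx=0 pred=T actual=N -> ctr[0]=2
Ev 5: PC=6 idx=0 pred=T actual=T -> ctr[0]=3
Ev 6: PC=7 idx=1 pred=T actual=T -> ctr[1]=3
Ev 7: PC=7 idx=1 pred=T actual=T -> ctr[1]=3
Ev 8: PC=0 idx=0 pred=T actual=T -> ctr[0]=3
Ev 9: PC=6 idx=0 pred=T actual=T -> ctr[0]=3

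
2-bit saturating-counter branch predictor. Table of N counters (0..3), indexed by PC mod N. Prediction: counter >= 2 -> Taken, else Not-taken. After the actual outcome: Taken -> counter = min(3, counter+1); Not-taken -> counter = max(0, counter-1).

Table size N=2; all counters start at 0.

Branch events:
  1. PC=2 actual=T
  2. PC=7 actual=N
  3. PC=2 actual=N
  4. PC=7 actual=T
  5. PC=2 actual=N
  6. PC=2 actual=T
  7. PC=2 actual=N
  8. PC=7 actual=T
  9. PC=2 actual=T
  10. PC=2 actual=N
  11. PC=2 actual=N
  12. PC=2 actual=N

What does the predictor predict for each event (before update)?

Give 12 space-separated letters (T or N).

Ev 1: PC=2 idx=0 pred=N actual=T -> ctr[0]=1
Ev 2: PC=7 idx=1 pred=N actual=N -> ctr[1]=0
Ev 3: PC=2 idx=0 pred=N actual=N -> ctr[0]=0
Ev 4: PC=7 idx=1 pred=N actual=T -> ctr[1]=1
Ev 5: PC=2 idx=0 pred=N actual=N -> ctr[0]=0
Ev 6: PC=2 idx=0 pred=N actual=T -> ctr[0]=1
Ev 7: PC=2 idx=0 pred=N actual=N -> ctr[0]=0
Ev 8: PC=7 idx=1 pred=N actual=T -> ctr[1]=2
Ev 9: PC=2 idx=0 pred=N actual=T -> ctr[0]=1
Ev 10: PC=2 idx=0 pred=N actual=N -> ctr[0]=0
Ev 11: PC=2 idx=0 pred=N actual=N -> ctr[0]=0
Ev 12: PC=2 idx=0 pred=N actual=N -> ctr[0]=0

Answer: N N N N N N N N N N N N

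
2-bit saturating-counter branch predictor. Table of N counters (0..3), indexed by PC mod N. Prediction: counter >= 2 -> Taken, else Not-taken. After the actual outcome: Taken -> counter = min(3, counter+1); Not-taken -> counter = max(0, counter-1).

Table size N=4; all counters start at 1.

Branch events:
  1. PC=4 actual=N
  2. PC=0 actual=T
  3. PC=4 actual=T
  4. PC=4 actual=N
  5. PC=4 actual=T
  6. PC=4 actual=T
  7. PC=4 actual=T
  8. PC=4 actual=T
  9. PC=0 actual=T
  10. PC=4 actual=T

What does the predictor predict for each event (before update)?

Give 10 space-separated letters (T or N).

Ev 1: PC=4 idx=0 pred=N actual=N -> ctr[0]=0
Ev 2: PC=0 idx=0 pred=N actual=T -> ctr[0]=1
Ev 3: PC=4 idx=0 pred=N actual=T -> ctr[0]=2
Ev 4: PC=4 idx=0 pred=T actual=N -> ctr[0]=1
Ev 5: PC=4 idx=0 pred=N actual=T -> ctr[0]=2
Ev 6: PC=4 idx=0 pred=T actual=T -> ctr[0]=3
Ev 7: PC=4 idx=0 pred=T actual=T -> ctr[0]=3
Ev 8: PC=4 idx=0 pred=T actual=T -> ctr[0]=3
Ev 9: PC=0 idx=0 pred=T actual=T -> ctr[0]=3
Ev 10: PC=4 idx=0 pred=T actual=T -> ctr[0]=3

Answer: N N N T N T T T T T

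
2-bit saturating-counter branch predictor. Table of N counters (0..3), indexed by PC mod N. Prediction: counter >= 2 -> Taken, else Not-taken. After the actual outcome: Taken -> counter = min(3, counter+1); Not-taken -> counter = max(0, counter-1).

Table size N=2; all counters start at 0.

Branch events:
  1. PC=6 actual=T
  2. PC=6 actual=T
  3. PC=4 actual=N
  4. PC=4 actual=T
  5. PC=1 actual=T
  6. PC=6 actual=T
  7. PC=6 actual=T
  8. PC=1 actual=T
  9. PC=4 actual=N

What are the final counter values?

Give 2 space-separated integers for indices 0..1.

Ev 1: PC=6 idx=0 pred=N actual=T -> ctr[0]=1
Ev 2: PC=6 idx=0 pred=N actual=T -> ctr[0]=2
Ev 3: PC=4 idx=0 pred=T actual=N -> ctr[0]=1
Ev 4: PC=4 idx=0 pred=N actual=T -> ctr[0]=2
Ev 5: PC=1 idx=1 pred=N actual=T -> ctr[1]=1
Ev 6: PC=6 idx=0 pred=T actual=T -> ctr[0]=3
Ev 7: PC=6 idx=0 pred=T actual=T -> ctr[0]=3
Ev 8: PC=1 idx=1 pred=N actual=T -> ctr[1]=2
Ev 9: PC=4 idx=0 pred=T actual=N -> ctr[0]=2

Answer: 2 2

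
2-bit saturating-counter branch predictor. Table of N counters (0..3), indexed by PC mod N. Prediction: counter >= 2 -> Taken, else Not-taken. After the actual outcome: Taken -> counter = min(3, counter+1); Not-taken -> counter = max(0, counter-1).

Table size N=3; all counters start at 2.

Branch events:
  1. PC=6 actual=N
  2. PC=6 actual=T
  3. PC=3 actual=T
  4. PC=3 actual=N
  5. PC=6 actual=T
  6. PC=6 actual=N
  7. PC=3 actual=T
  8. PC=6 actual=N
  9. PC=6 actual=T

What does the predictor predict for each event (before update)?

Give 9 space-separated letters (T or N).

Ev 1: PC=6 idx=0 pred=T actual=N -> ctr[0]=1
Ev 2: PC=6 idx=0 pred=N actual=T -> ctr[0]=2
Ev 3: PC=3 idx=0 pred=T actual=T -> ctr[0]=3
Ev 4: PC=3 idx=0 pred=T actual=N -> ctr[0]=2
Ev 5: PC=6 idx=0 pred=T actual=T -> ctr[0]=3
Ev 6: PC=6 idx=0 pred=T actual=N -> ctr[0]=2
Ev 7: PC=3 idx=0 pred=T actual=T -> ctr[0]=3
Ev 8: PC=6 idx=0 pred=T actual=N -> ctr[0]=2
Ev 9: PC=6 idx=0 pred=T actual=T -> ctr[0]=3

Answer: T N T T T T T T T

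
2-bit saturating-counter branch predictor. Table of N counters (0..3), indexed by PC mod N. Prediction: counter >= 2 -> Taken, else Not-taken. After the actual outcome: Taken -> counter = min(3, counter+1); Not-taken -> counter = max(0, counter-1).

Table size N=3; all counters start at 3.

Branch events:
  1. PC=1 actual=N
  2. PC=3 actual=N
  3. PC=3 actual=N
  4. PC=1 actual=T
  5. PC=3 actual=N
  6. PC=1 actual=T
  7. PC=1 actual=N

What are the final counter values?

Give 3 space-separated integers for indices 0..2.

Ev 1: PC=1 idx=1 pred=T actual=N -> ctr[1]=2
Ev 2: PC=3 idx=0 pred=T actual=N -> ctr[0]=2
Ev 3: PC=3 idx=0 pred=T actual=N -> ctr[0]=1
Ev 4: PC=1 idx=1 pred=T actual=T -> ctr[1]=3
Ev 5: PC=3 idx=0 pred=N actual=N -> ctr[0]=0
Ev 6: PC=1 idx=1 pred=T actual=T -> ctr[1]=3
Ev 7: PC=1 idx=1 pred=T actual=N -> ctr[1]=2

Answer: 0 2 3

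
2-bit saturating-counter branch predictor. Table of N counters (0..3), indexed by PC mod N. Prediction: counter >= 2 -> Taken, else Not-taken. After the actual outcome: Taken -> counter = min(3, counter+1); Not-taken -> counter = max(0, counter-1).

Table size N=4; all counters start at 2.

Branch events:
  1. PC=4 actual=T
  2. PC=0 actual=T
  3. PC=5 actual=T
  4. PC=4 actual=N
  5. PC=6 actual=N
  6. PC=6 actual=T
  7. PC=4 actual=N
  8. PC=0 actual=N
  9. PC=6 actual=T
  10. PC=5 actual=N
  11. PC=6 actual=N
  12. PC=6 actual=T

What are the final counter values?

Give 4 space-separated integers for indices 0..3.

Answer: 0 2 3 2

Derivation:
Ev 1: PC=4 idx=0 pred=T actual=T -> ctr[0]=3
Ev 2: PC=0 idx=0 pred=T actual=T -> ctr[0]=3
Ev 3: PC=5 idx=1 pred=T actual=T -> ctr[1]=3
Ev 4: PC=4 idx=0 pred=T actual=N -> ctr[0]=2
Ev 5: PC=6 idx=2 pred=T actual=N -> ctr[2]=1
Ev 6: PC=6 idx=2 pred=N actual=T -> ctr[2]=2
Ev 7: PC=4 idx=0 pred=T actual=N -> ctr[0]=1
Ev 8: PC=0 idx=0 pred=N actual=N -> ctr[0]=0
Ev 9: PC=6 idx=2 pred=T actual=T -> ctr[2]=3
Ev 10: PC=5 idx=1 pred=T actual=N -> ctr[1]=2
Ev 11: PC=6 idx=2 pred=T actual=N -> ctr[2]=2
Ev 12: PC=6 idx=2 pred=T actual=T -> ctr[2]=3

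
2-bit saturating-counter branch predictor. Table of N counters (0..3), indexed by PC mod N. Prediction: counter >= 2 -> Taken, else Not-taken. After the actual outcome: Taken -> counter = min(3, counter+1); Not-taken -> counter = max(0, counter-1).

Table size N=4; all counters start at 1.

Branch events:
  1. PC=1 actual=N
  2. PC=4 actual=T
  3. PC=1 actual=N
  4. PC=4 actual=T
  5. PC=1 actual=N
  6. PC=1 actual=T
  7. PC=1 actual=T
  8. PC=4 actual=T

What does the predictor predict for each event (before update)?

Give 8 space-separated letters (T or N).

Answer: N N N T N N N T

Derivation:
Ev 1: PC=1 idx=1 pred=N actual=N -> ctr[1]=0
Ev 2: PC=4 idx=0 pred=N actual=T -> ctr[0]=2
Ev 3: PC=1 idx=1 pred=N actual=N -> ctr[1]=0
Ev 4: PC=4 idx=0 pred=T actual=T -> ctr[0]=3
Ev 5: PC=1 idx=1 pred=N actual=N -> ctr[1]=0
Ev 6: PC=1 idx=1 pred=N actual=T -> ctr[1]=1
Ev 7: PC=1 idx=1 pred=N actual=T -> ctr[1]=2
Ev 8: PC=4 idx=0 pred=T actual=T -> ctr[0]=3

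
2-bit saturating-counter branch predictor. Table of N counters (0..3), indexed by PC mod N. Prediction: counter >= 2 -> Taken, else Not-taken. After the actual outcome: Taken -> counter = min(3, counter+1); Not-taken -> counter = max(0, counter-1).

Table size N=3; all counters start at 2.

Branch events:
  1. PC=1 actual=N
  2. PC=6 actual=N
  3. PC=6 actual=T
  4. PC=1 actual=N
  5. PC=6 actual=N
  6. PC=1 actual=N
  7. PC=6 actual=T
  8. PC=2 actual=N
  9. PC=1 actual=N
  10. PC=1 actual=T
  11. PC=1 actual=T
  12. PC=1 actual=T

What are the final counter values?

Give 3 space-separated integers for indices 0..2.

Answer: 2 3 1

Derivation:
Ev 1: PC=1 idx=1 pred=T actual=N -> ctr[1]=1
Ev 2: PC=6 idx=0 pred=T actual=N -> ctr[0]=1
Ev 3: PC=6 idx=0 pred=N actual=T -> ctr[0]=2
Ev 4: PC=1 idx=1 pred=N actual=N -> ctr[1]=0
Ev 5: PC=6 idx=0 pred=T actual=N -> ctr[0]=1
Ev 6: PC=1 idx=1 pred=N actual=N -> ctr[1]=0
Ev 7: PC=6 idx=0 pred=N actual=T -> ctr[0]=2
Ev 8: PC=2 idx=2 pred=T actual=N -> ctr[2]=1
Ev 9: PC=1 idx=1 pred=N actual=N -> ctr[1]=0
Ev 10: PC=1 idx=1 pred=N actual=T -> ctr[1]=1
Ev 11: PC=1 idx=1 pred=N actual=T -> ctr[1]=2
Ev 12: PC=1 idx=1 pred=T actual=T -> ctr[1]=3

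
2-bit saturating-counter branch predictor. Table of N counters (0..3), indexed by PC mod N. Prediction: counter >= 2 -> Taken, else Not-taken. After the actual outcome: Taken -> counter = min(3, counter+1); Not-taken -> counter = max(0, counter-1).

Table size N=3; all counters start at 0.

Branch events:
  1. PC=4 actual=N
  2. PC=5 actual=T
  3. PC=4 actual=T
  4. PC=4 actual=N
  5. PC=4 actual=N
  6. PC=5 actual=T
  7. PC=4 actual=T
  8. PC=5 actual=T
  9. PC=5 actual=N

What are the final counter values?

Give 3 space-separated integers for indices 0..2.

Ev 1: PC=4 idx=1 pred=N actual=N -> ctr[1]=0
Ev 2: PC=5 idx=2 pred=N actual=T -> ctr[2]=1
Ev 3: PC=4 idx=1 pred=N actual=T -> ctr[1]=1
Ev 4: PC=4 idx=1 pred=N actual=N -> ctr[1]=0
Ev 5: PC=4 idx=1 pred=N actual=N -> ctr[1]=0
Ev 6: PC=5 idx=2 pred=N actual=T -> ctr[2]=2
Ev 7: PC=4 idx=1 pred=N actual=T -> ctr[1]=1
Ev 8: PC=5 idx=2 pred=T actual=T -> ctr[2]=3
Ev 9: PC=5 idx=2 pred=T actual=N -> ctr[2]=2

Answer: 0 1 2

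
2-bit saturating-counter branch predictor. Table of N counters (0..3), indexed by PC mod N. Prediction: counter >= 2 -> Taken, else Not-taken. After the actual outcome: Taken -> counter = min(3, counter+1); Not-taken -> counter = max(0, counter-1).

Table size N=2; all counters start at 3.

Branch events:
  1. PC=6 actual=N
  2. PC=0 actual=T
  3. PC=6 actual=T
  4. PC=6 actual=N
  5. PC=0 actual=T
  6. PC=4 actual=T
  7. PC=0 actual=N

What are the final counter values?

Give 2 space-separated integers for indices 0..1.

Ev 1: PC=6 idx=0 pred=T actual=N -> ctr[0]=2
Ev 2: PC=0 idx=0 pred=T actual=T -> ctr[0]=3
Ev 3: PC=6 idx=0 pred=T actual=T -> ctr[0]=3
Ev 4: PC=6 idx=0 pred=T actual=N -> ctr[0]=2
Ev 5: PC=0 idx=0 pred=T actual=T -> ctr[0]=3
Ev 6: PC=4 idx=0 pred=T actual=T -> ctr[0]=3
Ev 7: PC=0 idx=0 pred=T actual=N -> ctr[0]=2

Answer: 2 3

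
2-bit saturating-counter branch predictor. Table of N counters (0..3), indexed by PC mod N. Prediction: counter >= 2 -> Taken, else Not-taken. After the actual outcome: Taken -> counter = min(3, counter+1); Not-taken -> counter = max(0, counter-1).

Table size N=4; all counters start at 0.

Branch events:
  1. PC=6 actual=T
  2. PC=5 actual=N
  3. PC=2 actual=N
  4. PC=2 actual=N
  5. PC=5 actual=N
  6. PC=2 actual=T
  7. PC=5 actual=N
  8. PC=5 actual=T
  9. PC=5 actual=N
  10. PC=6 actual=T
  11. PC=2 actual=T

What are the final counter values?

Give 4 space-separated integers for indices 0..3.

Ev 1: PC=6 idx=2 pred=N actual=T -> ctr[2]=1
Ev 2: PC=5 idx=1 pred=N actual=N -> ctr[1]=0
Ev 3: PC=2 idx=2 pred=N actual=N -> ctr[2]=0
Ev 4: PC=2 idx=2 pred=N actual=N -> ctr[2]=0
Ev 5: PC=5 idx=1 pred=N actual=N -> ctr[1]=0
Ev 6: PC=2 idx=2 pred=N actual=T -> ctr[2]=1
Ev 7: PC=5 idx=1 pred=N actual=N -> ctr[1]=0
Ev 8: PC=5 idx=1 pred=N actual=T -> ctr[1]=1
Ev 9: PC=5 idx=1 pred=N actual=N -> ctr[1]=0
Ev 10: PC=6 idx=2 pred=N actual=T -> ctr[2]=2
Ev 11: PC=2 idx=2 pred=T actual=T -> ctr[2]=3

Answer: 0 0 3 0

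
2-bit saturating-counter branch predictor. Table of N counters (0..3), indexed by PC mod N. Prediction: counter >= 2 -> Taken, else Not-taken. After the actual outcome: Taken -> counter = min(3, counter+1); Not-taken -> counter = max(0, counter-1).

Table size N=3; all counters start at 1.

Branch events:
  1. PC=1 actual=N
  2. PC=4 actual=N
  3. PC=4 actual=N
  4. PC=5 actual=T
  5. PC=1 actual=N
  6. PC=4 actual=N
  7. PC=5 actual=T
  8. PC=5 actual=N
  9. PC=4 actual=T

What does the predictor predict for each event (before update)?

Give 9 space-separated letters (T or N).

Answer: N N N N N N T T N

Derivation:
Ev 1: PC=1 idx=1 pred=N actual=N -> ctr[1]=0
Ev 2: PC=4 idx=1 pred=N actual=N -> ctr[1]=0
Ev 3: PC=4 idx=1 pred=N actual=N -> ctr[1]=0
Ev 4: PC=5 idx=2 pred=N actual=T -> ctr[2]=2
Ev 5: PC=1 idx=1 pred=N actual=N -> ctr[1]=0
Ev 6: PC=4 idx=1 pred=N actual=N -> ctr[1]=0
Ev 7: PC=5 idx=2 pred=T actual=T -> ctr[2]=3
Ev 8: PC=5 idx=2 pred=T actual=N -> ctr[2]=2
Ev 9: PC=4 idx=1 pred=N actual=T -> ctr[1]=1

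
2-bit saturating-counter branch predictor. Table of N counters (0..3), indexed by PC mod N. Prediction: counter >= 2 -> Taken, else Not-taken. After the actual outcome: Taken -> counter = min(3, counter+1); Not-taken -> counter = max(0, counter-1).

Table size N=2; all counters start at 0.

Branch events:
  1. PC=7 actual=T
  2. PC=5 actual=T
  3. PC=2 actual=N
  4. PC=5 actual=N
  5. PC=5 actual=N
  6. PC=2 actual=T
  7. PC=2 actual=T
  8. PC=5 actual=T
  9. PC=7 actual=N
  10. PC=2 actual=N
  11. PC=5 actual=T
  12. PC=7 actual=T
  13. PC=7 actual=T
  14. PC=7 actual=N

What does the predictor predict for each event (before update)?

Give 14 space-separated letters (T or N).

Answer: N N N T N N N N N T N N T T

Derivation:
Ev 1: PC=7 idx=1 pred=N actual=T -> ctr[1]=1
Ev 2: PC=5 idx=1 pred=N actual=T -> ctr[1]=2
Ev 3: PC=2 idx=0 pred=N actual=N -> ctr[0]=0
Ev 4: PC=5 idx=1 pred=T actual=N -> ctr[1]=1
Ev 5: PC=5 idx=1 pred=N actual=N -> ctr[1]=0
Ev 6: PC=2 idx=0 pred=N actual=T -> ctr[0]=1
Ev 7: PC=2 idx=0 pred=N actual=T -> ctr[0]=2
Ev 8: PC=5 idx=1 pred=N actual=T -> ctr[1]=1
Ev 9: PC=7 idx=1 pred=N actual=N -> ctr[1]=0
Ev 10: PC=2 idx=0 pred=T actual=N -> ctr[0]=1
Ev 11: PC=5 idx=1 pred=N actual=T -> ctr[1]=1
Ev 12: PC=7 idx=1 pred=N actual=T -> ctr[1]=2
Ev 13: PC=7 idx=1 pred=T actual=T -> ctr[1]=3
Ev 14: PC=7 idx=1 pred=T actual=N -> ctr[1]=2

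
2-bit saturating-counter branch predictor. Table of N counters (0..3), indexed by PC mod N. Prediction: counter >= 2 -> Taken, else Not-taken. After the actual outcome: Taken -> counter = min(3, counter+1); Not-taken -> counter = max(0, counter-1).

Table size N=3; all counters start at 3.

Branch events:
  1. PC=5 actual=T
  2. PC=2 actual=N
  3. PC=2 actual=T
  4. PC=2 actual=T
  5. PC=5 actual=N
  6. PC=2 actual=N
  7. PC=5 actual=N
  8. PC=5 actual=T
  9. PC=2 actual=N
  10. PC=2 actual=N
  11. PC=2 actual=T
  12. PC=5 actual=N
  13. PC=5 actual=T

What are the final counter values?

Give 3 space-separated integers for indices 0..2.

Answer: 3 3 1

Derivation:
Ev 1: PC=5 idx=2 pred=T actual=T -> ctr[2]=3
Ev 2: PC=2 idx=2 pred=T actual=N -> ctr[2]=2
Ev 3: PC=2 idx=2 pred=T actual=T -> ctr[2]=3
Ev 4: PC=2 idx=2 pred=T actual=T -> ctr[2]=3
Ev 5: PC=5 idx=2 pred=T actual=N -> ctr[2]=2
Ev 6: PC=2 idx=2 pred=T actual=N -> ctr[2]=1
Ev 7: PC=5 idx=2 pred=N actual=N -> ctr[2]=0
Ev 8: PC=5 idx=2 pred=N actual=T -> ctr[2]=1
Ev 9: PC=2 idx=2 pred=N actual=N -> ctr[2]=0
Ev 10: PC=2 idx=2 pred=N actual=N -> ctr[2]=0
Ev 11: PC=2 idx=2 pred=N actual=T -> ctr[2]=1
Ev 12: PC=5 idx=2 pred=N actual=N -> ctr[2]=0
Ev 13: PC=5 idx=2 pred=N actual=T -> ctr[2]=1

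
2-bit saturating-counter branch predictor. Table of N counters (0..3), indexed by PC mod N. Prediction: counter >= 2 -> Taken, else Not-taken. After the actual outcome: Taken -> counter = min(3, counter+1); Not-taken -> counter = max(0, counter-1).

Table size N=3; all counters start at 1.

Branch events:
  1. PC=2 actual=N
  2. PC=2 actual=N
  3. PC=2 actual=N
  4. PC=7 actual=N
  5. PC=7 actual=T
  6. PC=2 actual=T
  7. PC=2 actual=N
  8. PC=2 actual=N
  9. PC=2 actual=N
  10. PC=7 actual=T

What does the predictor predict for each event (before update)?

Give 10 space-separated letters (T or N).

Ev 1: PC=2 idx=2 pred=N actual=N -> ctr[2]=0
Ev 2: PC=2 idx=2 pred=N actual=N -> ctr[2]=0
Ev 3: PC=2 idx=2 pred=N actual=N -> ctr[2]=0
Ev 4: PC=7 idx=1 pred=N actual=N -> ctr[1]=0
Ev 5: PC=7 idx=1 pred=N actual=T -> ctr[1]=1
Ev 6: PC=2 idx=2 pred=N actual=T -> ctr[2]=1
Ev 7: PC=2 idx=2 pred=N actual=N -> ctr[2]=0
Ev 8: PC=2 idx=2 pred=N actual=N -> ctr[2]=0
Ev 9: PC=2 idx=2 pred=N actual=N -> ctr[2]=0
Ev 10: PC=7 idx=1 pred=N actual=T -> ctr[1]=2

Answer: N N N N N N N N N N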